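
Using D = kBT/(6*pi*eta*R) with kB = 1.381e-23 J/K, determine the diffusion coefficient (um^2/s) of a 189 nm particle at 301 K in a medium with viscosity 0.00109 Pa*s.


Radius R = 189/2 = 94.5 nm = 9.45e-08 m
D = kB*T / (6*pi*eta*R)
D = 1.381e-23 * 301 / (6 * pi * 0.00109 * 9.45e-08)
D = 2.14092e-12 m^2/s = 2.141 um^2/s

2.141


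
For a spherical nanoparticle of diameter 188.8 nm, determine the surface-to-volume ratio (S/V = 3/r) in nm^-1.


Radius r = 188.8/2 = 94.4 nm
S/V = 3 / r = 3 / 94.4
S/V = 0.0318 nm^-1

0.0318


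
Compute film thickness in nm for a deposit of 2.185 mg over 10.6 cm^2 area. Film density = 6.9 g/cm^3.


Convert: m = 2.185 mg = 2.1850e-06 kg, A = 10.6 cm^2 = 1.0600e-03 m^2, rho = 6.9 g/cm^3 = 6900 kg/m^3
t = m / (A * rho)
t = 2.1850e-06 / (1.0600e-03 * 6900)
t = 2.9874e-07 m = 298.7 nm

298.7


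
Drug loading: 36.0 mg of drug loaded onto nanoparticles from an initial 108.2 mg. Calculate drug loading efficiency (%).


Drug loading efficiency = (drug loaded / drug initial) * 100
DLE = 36.0 / 108.2 * 100
DLE = 0.3327 * 100
DLE = 33.27%

33.27


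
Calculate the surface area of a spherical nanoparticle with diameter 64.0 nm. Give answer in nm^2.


Radius r = 64.0/2 = 32 nm
Surface area SA = 4 * pi * r^2
SA = 4 * pi * (32)^2
SA = 12867.96 nm^2

12867.96


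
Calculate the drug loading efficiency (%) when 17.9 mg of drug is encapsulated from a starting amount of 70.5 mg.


Drug loading efficiency = (drug loaded / drug initial) * 100
DLE = 17.9 / 70.5 * 100
DLE = 0.2539 * 100
DLE = 25.39%

25.39


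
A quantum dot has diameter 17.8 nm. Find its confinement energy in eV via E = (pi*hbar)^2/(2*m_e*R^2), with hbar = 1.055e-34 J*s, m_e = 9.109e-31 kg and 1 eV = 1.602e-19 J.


Radius R = 17.8/2 = 8.9 nm = 8.9e-09 m
E = (pi * 1.055e-34)^2 / (2 * 9.109e-31 * (8.9e-09)^2)
E(J) = 7.61244e-22
E = E(J) / 1.602e-19 = 0.0048 eV

0.0048


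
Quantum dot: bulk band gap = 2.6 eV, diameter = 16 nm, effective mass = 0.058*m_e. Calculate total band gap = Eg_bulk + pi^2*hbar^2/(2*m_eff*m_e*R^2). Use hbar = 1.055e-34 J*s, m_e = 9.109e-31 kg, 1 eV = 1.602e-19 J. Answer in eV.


Radius R = 16/2 nm = 8e-09 m
Confinement energy dE = pi^2 * hbar^2 / (2 * m_eff * m_e * R^2)
dE = pi^2 * (1.055e-34)^2 / (2 * 0.058 * 9.109e-31 * (8e-09)^2) J, divided by 1.602e-19 J/eV
dE = 0.1014 eV
Total band gap = E_g(bulk) + dE = 2.6 + 0.1014 = 2.7014 eV

2.7014


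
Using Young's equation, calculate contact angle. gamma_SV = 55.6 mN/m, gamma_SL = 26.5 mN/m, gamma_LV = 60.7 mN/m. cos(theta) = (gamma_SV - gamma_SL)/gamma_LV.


cos(theta) = (gamma_SV - gamma_SL) / gamma_LV
cos(theta) = (55.6 - 26.5) / 60.7
cos(theta) = 0.479407
theta = arccos(0.479407) = 61.35 degrees

61.35


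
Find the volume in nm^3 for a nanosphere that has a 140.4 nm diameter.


Radius r = 140.4/2 = 70.2 nm
Volume V = (4/3) * pi * r^3
V = (4/3) * pi * (70.2)^3
V = 1449105.3 nm^3

1449105.3


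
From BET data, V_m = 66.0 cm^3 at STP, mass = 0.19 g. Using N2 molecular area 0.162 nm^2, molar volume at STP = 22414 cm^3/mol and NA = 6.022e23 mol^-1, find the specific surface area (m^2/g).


Number of moles in monolayer = V_m / 22414 = 66.0 / 22414 = 0.00294459
Number of molecules = moles * NA = 0.00294459 * 6.022e23
SA = molecules * sigma / mass
SA = (66.0 / 22414) * 6.022e23 * 0.162e-18 / 0.19
SA = 1511.9 m^2/g

1511.9


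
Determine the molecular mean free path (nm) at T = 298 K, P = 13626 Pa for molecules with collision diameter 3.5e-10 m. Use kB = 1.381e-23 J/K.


Mean free path: lambda = kB*T / (sqrt(2) * pi * d^2 * P)
lambda = 1.381e-23 * 298 / (sqrt(2) * pi * (3.5e-10)^2 * 13626)
lambda = 5.54933e-07 m
lambda = 554.93 nm

554.93


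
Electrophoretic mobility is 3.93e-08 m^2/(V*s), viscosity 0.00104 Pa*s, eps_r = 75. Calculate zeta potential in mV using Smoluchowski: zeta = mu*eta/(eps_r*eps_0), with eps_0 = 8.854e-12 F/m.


Smoluchowski equation: zeta = mu * eta / (eps_r * eps_0)
zeta = 3.93e-08 * 0.00104 / (75 * 8.854e-12)
zeta = 0.06155 V = 61.55 mV

61.55


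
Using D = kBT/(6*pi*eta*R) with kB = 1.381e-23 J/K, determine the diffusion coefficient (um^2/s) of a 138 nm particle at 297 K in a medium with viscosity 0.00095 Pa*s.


Radius R = 138/2 = 69 nm = 6.9e-08 m
D = kB*T / (6*pi*eta*R)
D = 1.381e-23 * 297 / (6 * pi * 0.00095 * 6.9e-08)
D = 3.31953e-12 m^2/s = 3.32 um^2/s

3.32


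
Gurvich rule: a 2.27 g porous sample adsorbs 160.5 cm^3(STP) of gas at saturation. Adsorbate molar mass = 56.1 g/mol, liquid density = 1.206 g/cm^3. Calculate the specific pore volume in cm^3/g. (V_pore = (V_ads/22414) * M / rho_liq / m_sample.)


Moles adsorbed n = V_ads / 22414 = 160.5 / 22414 = 7.160703e-03 mol
Liquid volume V_liq = n * M / rho_liq = 7.160703e-03 * 56.1 / 1.206 = 0.33310 cm^3
Specific pore volume V_pore = V_liq / m_sample = 0.33310 / 2.27
V_pore = 0.1467 cm^3/g

0.1467


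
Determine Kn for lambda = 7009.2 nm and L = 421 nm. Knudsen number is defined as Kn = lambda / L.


Knudsen number Kn = lambda / L
Kn = 7009.2 / 421
Kn = 16.6489

16.6489


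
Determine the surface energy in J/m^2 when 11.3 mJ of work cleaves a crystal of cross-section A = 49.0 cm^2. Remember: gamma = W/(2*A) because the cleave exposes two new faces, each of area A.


Convert: A = 49.0 cm^2 = 0.0049 m^2, W = 11.3 mJ = 0.0113 J
Cleaving exposes two faces of area A, so total new surface = 2*A and gamma = W / (2*A)
gamma = 0.0113 / (2 * 0.0049)
gamma = 1.153 J/m^2

1.153


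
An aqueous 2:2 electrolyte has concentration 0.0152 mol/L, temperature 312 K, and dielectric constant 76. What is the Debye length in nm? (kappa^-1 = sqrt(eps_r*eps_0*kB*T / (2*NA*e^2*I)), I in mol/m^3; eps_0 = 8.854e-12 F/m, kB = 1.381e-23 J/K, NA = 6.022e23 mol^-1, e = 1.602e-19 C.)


Ionic strength I = 0.0152 * 2^2 * 1000 = 60.8 mol/m^3
kappa^-1 = sqrt(76 * 8.854e-12 * 1.381e-23 * 312 / (2 * 6.022e23 * (1.602e-19)^2 * 60.8))
kappa^-1 = 1.242 nm

1.242


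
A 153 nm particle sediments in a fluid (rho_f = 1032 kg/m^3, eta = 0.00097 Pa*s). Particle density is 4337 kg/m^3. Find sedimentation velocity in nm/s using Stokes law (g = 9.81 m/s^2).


Radius R = 153/2 nm = 7.65e-08 m
Density difference = 4337 - 1032 = 3305 kg/m^3
v = 2 * R^2 * (rho_p - rho_f) * g / (9 * eta)
v = 2 * (7.65e-08)^2 * 3305 * 9.81 / (9 * 0.00097)
v = 4.34689e-08 m/s = 43.4689 nm/s

43.4689


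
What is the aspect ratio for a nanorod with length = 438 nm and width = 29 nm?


Aspect ratio AR = length / diameter
AR = 438 / 29
AR = 15.1

15.1


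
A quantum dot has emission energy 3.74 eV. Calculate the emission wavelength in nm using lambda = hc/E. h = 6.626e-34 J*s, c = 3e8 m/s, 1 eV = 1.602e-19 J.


Convert energy: E = 3.74 eV = 3.74 * 1.602e-19 = 5.99148e-19 J
lambda = h*c / E = 6.626e-34 * 3e8 / 5.99148e-19
lambda = 3.31771e-07 m = 331.8 nm

331.8


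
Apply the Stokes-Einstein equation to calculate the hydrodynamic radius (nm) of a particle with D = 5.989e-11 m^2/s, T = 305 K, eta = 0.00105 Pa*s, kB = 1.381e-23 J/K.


Stokes-Einstein: R = kB*T / (6*pi*eta*D)
R = 1.381e-23 * 305 / (6 * pi * 0.00105 * 5.989e-11)
R = 3.55344e-09 m = 3.55 nm

3.55


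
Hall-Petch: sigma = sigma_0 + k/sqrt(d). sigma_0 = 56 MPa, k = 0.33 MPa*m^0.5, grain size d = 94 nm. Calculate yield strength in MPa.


d = 94 nm = 9.4e-08 m
sqrt(d) = 0.0003065942
Hall-Petch contribution = k / sqrt(d) = 0.33 / 0.0003065942 = 1076.3 MPa
sigma = sigma_0 + k/sqrt(d) = 56 + 1076.3 = 1132.3 MPa

1132.3


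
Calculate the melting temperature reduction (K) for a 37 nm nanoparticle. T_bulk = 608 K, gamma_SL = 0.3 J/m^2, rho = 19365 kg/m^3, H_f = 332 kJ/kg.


Radius R = 37/2 = 18.5 nm = 1.85e-08 m
Convert H_f = 332 kJ/kg = 332000 J/kg
dT = 2 * gamma_SL * T_bulk / (rho * H_f * R)
dT = 2 * 0.3 * 608 / (19365 * 332000 * 1.85e-08)
dT = 3.1 K

3.1


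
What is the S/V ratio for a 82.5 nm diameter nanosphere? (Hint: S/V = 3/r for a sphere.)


Radius r = 82.5/2 = 41.25 nm
S/V = 3 / r = 3 / 41.25
S/V = 0.0727 nm^-1

0.0727


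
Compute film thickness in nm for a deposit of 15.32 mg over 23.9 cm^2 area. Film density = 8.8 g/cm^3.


Convert: m = 15.32 mg = 1.5320e-05 kg, A = 23.9 cm^2 = 2.3900e-03 m^2, rho = 8.8 g/cm^3 = 8800 kg/m^3
t = m / (A * rho)
t = 1.5320e-05 / (2.3900e-03 * 8800)
t = 7.2841e-07 m = 728.4 nm

728.4


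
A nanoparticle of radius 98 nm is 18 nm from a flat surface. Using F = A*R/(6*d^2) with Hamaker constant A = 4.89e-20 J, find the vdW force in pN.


Convert to SI: R = 98 nm = 9.8e-08 m, d = 18 nm = 1.8e-08 m
F = A * R / (6 * d^2)
F = 4.89e-20 * 9.8e-08 / (6 * (1.8e-08)^2)
F = 2.46512e-12 N = 2.465 pN

2.465


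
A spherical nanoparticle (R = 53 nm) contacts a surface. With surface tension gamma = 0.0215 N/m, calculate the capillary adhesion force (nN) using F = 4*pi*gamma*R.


Convert radius: R = 53 nm = 5.3e-08 m
F = 4 * pi * gamma * R
F = 4 * pi * 0.0215 * 5.3e-08
F = 1.43194e-08 N = 14.3194 nN

14.3194


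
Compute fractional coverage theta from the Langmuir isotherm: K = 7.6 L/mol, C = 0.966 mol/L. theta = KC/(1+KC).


Langmuir isotherm: theta = K*C / (1 + K*C)
K*C = 7.6 * 0.966 = 7.3416
theta = 7.3416 / (1 + 7.3416) = 7.3416 / 8.3416
theta = 0.8801

0.8801


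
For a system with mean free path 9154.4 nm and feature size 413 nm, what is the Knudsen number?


Knudsen number Kn = lambda / L
Kn = 9154.4 / 413
Kn = 22.1656

22.1656


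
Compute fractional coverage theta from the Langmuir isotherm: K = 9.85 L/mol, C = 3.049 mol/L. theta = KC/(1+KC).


Langmuir isotherm: theta = K*C / (1 + K*C)
K*C = 9.85 * 3.049 = 30.03265
theta = 30.03265 / (1 + 30.03265) = 30.03265 / 31.03265
theta = 0.9678

0.9678


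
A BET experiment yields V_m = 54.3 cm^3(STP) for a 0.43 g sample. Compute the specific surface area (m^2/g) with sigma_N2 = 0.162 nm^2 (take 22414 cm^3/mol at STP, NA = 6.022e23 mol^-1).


Number of moles in monolayer = V_m / 22414 = 54.3 / 22414 = 0.00242259
Number of molecules = moles * NA = 0.00242259 * 6.022e23
SA = molecules * sigma / mass
SA = (54.3 / 22414) * 6.022e23 * 0.162e-18 / 0.43
SA = 549.6 m^2/g

549.6


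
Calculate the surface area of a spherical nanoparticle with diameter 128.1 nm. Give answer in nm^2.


Radius r = 128.1/2 = 64.05 nm
Surface area SA = 4 * pi * r^2
SA = 4 * pi * (64.05)^2
SA = 51552.31 nm^2

51552.31


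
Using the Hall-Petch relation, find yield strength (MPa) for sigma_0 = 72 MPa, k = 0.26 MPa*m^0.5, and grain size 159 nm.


d = 159 nm = 1.59e-07 m
sqrt(d) = 0.000398748
Hall-Petch contribution = k / sqrt(d) = 0.26 / 0.000398748 = 652.0 MPa
sigma = sigma_0 + k/sqrt(d) = 72 + 652.0 = 724.0 MPa

724.0


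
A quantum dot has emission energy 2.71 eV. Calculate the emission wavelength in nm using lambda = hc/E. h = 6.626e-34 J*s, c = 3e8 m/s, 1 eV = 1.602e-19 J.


Convert energy: E = 2.71 eV = 2.71 * 1.602e-19 = 4.34142e-19 J
lambda = h*c / E = 6.626e-34 * 3e8 / 4.34142e-19
lambda = 4.57869e-07 m = 457.9 nm

457.9


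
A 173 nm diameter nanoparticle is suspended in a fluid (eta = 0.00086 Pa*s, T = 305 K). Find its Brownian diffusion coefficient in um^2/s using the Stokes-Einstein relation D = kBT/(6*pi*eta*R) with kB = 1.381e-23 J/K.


Radius R = 173/2 = 86.5 nm = 8.65e-08 m
D = kB*T / (6*pi*eta*R)
D = 1.381e-23 * 305 / (6 * pi * 0.00086 * 8.65e-08)
D = 3.00385e-12 m^2/s = 3.004 um^2/s

3.004


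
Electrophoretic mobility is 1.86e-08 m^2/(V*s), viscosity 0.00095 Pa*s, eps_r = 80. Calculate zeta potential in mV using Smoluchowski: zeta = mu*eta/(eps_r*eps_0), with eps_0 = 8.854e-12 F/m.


Smoluchowski equation: zeta = mu * eta / (eps_r * eps_0)
zeta = 1.86e-08 * 0.00095 / (80 * 8.854e-12)
zeta = 0.024946 V = 24.95 mV

24.95


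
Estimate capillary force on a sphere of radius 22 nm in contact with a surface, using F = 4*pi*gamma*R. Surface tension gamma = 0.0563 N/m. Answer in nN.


Convert radius: R = 22 nm = 2.2e-08 m
F = 4 * pi * gamma * R
F = 4 * pi * 0.0563 * 2.2e-08
F = 1.55647e-08 N = 15.5647 nN

15.5647


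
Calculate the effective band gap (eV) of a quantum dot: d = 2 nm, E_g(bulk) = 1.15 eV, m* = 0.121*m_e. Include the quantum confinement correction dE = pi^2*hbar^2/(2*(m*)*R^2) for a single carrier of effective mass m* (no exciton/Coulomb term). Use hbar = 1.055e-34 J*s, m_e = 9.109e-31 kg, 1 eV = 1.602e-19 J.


Radius R = 2/2 nm = 1e-09 m
Confinement energy dE = pi^2 * hbar^2 / (2 * m_eff * m_e * R^2)
dE = pi^2 * (1.055e-34)^2 / (2 * 0.121 * 9.109e-31 * (1e-09)^2) J, divided by 1.602e-19 J/eV
dE = 3.1107 eV
Total band gap = E_g(bulk) + dE = 1.15 + 3.1107 = 4.2607 eV

4.2607


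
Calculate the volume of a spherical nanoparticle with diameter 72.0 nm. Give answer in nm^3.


Radius r = 72.0/2 = 36 nm
Volume V = (4/3) * pi * r^3
V = (4/3) * pi * (36)^3
V = 195432.2 nm^3

195432.2


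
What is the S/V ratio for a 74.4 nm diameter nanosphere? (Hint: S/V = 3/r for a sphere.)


Radius r = 74.4/2 = 37.2 nm
S/V = 3 / r = 3 / 37.2
S/V = 0.0806 nm^-1

0.0806


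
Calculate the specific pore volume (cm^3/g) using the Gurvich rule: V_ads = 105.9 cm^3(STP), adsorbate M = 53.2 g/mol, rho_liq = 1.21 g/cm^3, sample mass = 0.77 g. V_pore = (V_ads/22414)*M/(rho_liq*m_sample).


Moles adsorbed n = V_ads / 22414 = 105.9 / 22414 = 4.724726e-03 mol
Liquid volume V_liq = n * M / rho_liq = 4.724726e-03 * 53.2 / 1.21 = 0.20773 cm^3
Specific pore volume V_pore = V_liq / m_sample = 0.20773 / 0.77
V_pore = 0.2698 cm^3/g

0.2698


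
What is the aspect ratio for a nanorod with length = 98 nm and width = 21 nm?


Aspect ratio AR = length / diameter
AR = 98 / 21
AR = 4.67

4.67


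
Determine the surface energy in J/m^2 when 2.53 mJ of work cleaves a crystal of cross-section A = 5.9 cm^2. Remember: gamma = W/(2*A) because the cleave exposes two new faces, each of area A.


Convert: A = 5.9 cm^2 = 0.00059 m^2, W = 2.53 mJ = 0.00253 J
Cleaving exposes two faces of area A, so total new surface = 2*A and gamma = W / (2*A)
gamma = 0.00253 / (2 * 0.00059)
gamma = 2.144 J/m^2

2.144


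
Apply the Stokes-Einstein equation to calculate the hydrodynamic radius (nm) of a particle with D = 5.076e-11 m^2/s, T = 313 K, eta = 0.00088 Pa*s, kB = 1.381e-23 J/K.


Stokes-Einstein: R = kB*T / (6*pi*eta*D)
R = 1.381e-23 * 313 / (6 * pi * 0.00088 * 5.076e-11)
R = 5.13373e-09 m = 5.13 nm

5.13


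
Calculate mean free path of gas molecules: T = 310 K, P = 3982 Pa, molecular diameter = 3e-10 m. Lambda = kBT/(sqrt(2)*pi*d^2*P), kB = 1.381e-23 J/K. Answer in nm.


Mean free path: lambda = kB*T / (sqrt(2) * pi * d^2 * P)
lambda = 1.381e-23 * 310 / (sqrt(2) * pi * (3e-10)^2 * 3982)
lambda = 2.68873e-06 m
lambda = 2688.73 nm

2688.73


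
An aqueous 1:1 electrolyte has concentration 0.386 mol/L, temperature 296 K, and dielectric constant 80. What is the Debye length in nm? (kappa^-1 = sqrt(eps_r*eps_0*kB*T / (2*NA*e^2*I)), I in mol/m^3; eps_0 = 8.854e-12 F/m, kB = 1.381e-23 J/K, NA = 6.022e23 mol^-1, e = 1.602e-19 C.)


Ionic strength I = 0.386 * 1^2 * 1000 = 386 mol/m^3
kappa^-1 = sqrt(80 * 8.854e-12 * 1.381e-23 * 296 / (2 * 6.022e23 * (1.602e-19)^2 * 386))
kappa^-1 = 0.493 nm

0.493


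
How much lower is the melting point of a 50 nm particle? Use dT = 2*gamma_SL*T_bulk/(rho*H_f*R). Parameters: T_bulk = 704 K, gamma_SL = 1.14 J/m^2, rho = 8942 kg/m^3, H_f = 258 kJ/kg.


Radius R = 50/2 = 25 nm = 2.5e-08 m
Convert H_f = 258 kJ/kg = 258000 J/kg
dT = 2 * gamma_SL * T_bulk / (rho * H_f * R)
dT = 2 * 1.14 * 704 / (8942 * 258000 * 2.5e-08)
dT = 27.8 K

27.8


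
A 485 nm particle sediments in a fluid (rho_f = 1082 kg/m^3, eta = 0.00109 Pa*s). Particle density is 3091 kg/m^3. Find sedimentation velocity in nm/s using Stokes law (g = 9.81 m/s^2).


Radius R = 485/2 nm = 2.425e-07 m
Density difference = 3091 - 1082 = 2009 kg/m^3
v = 2 * R^2 * (rho_p - rho_f) * g / (9 * eta)
v = 2 * (2.425e-07)^2 * 2009 * 9.81 / (9 * 0.00109)
v = 2.36284e-07 m/s = 236.2835 nm/s

236.2835


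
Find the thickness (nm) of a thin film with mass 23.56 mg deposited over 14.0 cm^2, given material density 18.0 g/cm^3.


Convert: m = 23.56 mg = 2.3560e-05 kg, A = 14.0 cm^2 = 1.4000e-03 m^2, rho = 18.0 g/cm^3 = 18000 kg/m^3
t = m / (A * rho)
t = 2.3560e-05 / (1.4000e-03 * 18000)
t = 9.3492e-07 m = 934.9 nm

934.9


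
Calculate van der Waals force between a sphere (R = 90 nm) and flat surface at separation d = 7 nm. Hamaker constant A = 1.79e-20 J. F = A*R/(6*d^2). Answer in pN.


Convert to SI: R = 90 nm = 9e-08 m, d = 7 nm = 7e-09 m
F = A * R / (6 * d^2)
F = 1.79e-20 * 9e-08 / (6 * (7e-09)^2)
F = 5.47959e-12 N = 5.48 pN

5.48


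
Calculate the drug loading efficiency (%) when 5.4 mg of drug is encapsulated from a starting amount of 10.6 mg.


Drug loading efficiency = (drug loaded / drug initial) * 100
DLE = 5.4 / 10.6 * 100
DLE = 0.5094 * 100
DLE = 50.94%

50.94


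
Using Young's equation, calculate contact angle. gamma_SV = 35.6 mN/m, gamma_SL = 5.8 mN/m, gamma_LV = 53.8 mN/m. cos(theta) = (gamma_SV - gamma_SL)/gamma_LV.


cos(theta) = (gamma_SV - gamma_SL) / gamma_LV
cos(theta) = (35.6 - 5.8) / 53.8
cos(theta) = 0.553903
theta = arccos(0.553903) = 56.36 degrees

56.36


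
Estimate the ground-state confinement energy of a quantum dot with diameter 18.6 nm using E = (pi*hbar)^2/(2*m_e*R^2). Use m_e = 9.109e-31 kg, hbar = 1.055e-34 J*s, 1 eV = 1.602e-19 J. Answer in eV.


Radius R = 18.6/2 = 9.3 nm = 9.3e-09 m
E = (pi * 1.055e-34)^2 / (2 * 9.109e-31 * (9.3e-09)^2)
E(J) = 6.97169e-22
E = E(J) / 1.602e-19 = 0.0044 eV

0.0044


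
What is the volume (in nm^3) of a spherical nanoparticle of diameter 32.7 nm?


Radius r = 32.7/2 = 16.35 nm
Volume V = (4/3) * pi * r^3
V = (4/3) * pi * (16.35)^3
V = 18308.04 nm^3

18308.04


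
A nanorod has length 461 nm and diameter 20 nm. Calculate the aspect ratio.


Aspect ratio AR = length / diameter
AR = 461 / 20
AR = 23.05

23.05


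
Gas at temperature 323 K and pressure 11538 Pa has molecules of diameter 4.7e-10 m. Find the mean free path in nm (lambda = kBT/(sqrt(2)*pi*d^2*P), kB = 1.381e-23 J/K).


Mean free path: lambda = kB*T / (sqrt(2) * pi * d^2 * P)
lambda = 1.381e-23 * 323 / (sqrt(2) * pi * (4.7e-10)^2 * 11538)
lambda = 3.93917e-07 m
lambda = 393.92 nm

393.92


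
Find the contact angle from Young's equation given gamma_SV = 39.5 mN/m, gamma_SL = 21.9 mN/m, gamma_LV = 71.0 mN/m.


cos(theta) = (gamma_SV - gamma_SL) / gamma_LV
cos(theta) = (39.5 - 21.9) / 71.0
cos(theta) = 0.247887
theta = arccos(0.247887) = 75.65 degrees

75.65


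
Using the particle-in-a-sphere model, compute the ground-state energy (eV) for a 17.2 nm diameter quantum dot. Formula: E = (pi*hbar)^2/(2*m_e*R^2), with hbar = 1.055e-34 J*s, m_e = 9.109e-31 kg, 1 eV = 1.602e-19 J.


Radius R = 17.2/2 = 8.6 nm = 8.6e-09 m
E = (pi * 1.055e-34)^2 / (2 * 9.109e-31 * (8.6e-09)^2)
E(J) = 8.15281e-22
E = E(J) / 1.602e-19 = 0.0051 eV

0.0051


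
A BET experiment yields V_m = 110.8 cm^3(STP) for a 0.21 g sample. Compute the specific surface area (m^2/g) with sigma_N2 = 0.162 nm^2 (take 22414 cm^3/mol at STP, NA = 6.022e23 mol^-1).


Number of moles in monolayer = V_m / 22414 = 110.8 / 22414 = 0.00494334
Number of molecules = moles * NA = 0.00494334 * 6.022e23
SA = molecules * sigma / mass
SA = (110.8 / 22414) * 6.022e23 * 0.162e-18 / 0.21
SA = 2296.4 m^2/g

2296.4


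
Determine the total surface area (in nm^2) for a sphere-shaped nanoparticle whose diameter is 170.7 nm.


Radius r = 170.7/2 = 85.35 nm
Surface area SA = 4 * pi * r^2
SA = 4 * pi * (85.35)^2
SA = 91541.27 nm^2

91541.27


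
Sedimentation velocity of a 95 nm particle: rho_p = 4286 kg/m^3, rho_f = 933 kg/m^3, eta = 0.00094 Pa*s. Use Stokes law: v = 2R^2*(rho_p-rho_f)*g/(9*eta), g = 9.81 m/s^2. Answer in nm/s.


Radius R = 95/2 nm = 4.75e-08 m
Density difference = 4286 - 933 = 3353 kg/m^3
v = 2 * R^2 * (rho_p - rho_f) * g / (9 * eta)
v = 2 * (4.75e-08)^2 * 3353 * 9.81 / (9 * 0.00094)
v = 1.75448e-08 m/s = 17.5448 nm/s

17.5448


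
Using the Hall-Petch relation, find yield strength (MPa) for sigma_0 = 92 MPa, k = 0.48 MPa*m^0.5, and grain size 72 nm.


d = 72 nm = 7.2e-08 m
sqrt(d) = 0.0002683282
Hall-Petch contribution = k / sqrt(d) = 0.48 / 0.0002683282 = 1788.9 MPa
sigma = sigma_0 + k/sqrt(d) = 92 + 1788.9 = 1880.9 MPa

1880.9


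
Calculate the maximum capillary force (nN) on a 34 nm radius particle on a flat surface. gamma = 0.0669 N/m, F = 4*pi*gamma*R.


Convert radius: R = 34 nm = 3.4e-08 m
F = 4 * pi * gamma * R
F = 4 * pi * 0.0669 * 3.4e-08
F = 2.85835e-08 N = 28.5835 nN

28.5835


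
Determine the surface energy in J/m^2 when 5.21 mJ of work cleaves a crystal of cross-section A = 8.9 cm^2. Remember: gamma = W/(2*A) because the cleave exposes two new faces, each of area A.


Convert: A = 8.9 cm^2 = 0.00089 m^2, W = 5.21 mJ = 0.00521 J
Cleaving exposes two faces of area A, so total new surface = 2*A and gamma = W / (2*A)
gamma = 0.00521 / (2 * 0.00089)
gamma = 2.927 J/m^2

2.927


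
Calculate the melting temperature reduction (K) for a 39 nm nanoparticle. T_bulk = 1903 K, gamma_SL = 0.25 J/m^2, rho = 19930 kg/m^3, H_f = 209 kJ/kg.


Radius R = 39/2 = 19.5 nm = 1.95e-08 m
Convert H_f = 209 kJ/kg = 209000 J/kg
dT = 2 * gamma_SL * T_bulk / (rho * H_f * R)
dT = 2 * 0.25 * 1903 / (19930 * 209000 * 1.95e-08)
dT = 11.7 K

11.7


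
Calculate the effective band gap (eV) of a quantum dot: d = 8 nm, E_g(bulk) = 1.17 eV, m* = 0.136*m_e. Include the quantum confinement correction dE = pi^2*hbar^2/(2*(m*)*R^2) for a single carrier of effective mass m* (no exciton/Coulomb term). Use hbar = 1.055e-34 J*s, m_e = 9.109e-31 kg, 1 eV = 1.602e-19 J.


Radius R = 8/2 nm = 4e-09 m
Confinement energy dE = pi^2 * hbar^2 / (2 * m_eff * m_e * R^2)
dE = pi^2 * (1.055e-34)^2 / (2 * 0.136 * 9.109e-31 * (4e-09)^2) J, divided by 1.602e-19 J/eV
dE = 0.173 eV
Total band gap = E_g(bulk) + dE = 1.17 + 0.173 = 1.343 eV

1.343


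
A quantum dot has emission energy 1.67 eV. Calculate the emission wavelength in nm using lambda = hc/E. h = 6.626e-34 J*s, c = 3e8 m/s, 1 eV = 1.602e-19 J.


Convert energy: E = 1.67 eV = 1.67 * 1.602e-19 = 2.67534e-19 J
lambda = h*c / E = 6.626e-34 * 3e8 / 2.67534e-19
lambda = 7.43008e-07 m = 743.0 nm

743.0


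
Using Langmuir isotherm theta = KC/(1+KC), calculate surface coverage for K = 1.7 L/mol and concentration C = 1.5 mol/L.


Langmuir isotherm: theta = K*C / (1 + K*C)
K*C = 1.7 * 1.5 = 2.55
theta = 2.55 / (1 + 2.55) = 2.55 / 3.55
theta = 0.7183

0.7183


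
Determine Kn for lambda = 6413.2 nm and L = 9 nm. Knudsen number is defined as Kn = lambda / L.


Knudsen number Kn = lambda / L
Kn = 6413.2 / 9
Kn = 712.5778

712.5778


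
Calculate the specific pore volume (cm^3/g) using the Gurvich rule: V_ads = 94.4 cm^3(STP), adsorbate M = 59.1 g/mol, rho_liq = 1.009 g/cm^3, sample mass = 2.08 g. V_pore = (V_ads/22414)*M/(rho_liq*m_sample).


Moles adsorbed n = V_ads / 22414 = 94.4 / 22414 = 4.211653e-03 mol
Liquid volume V_liq = n * M / rho_liq = 4.211653e-03 * 59.1 / 1.009 = 0.24669 cm^3
Specific pore volume V_pore = V_liq / m_sample = 0.24669 / 2.08
V_pore = 0.1186 cm^3/g

0.1186


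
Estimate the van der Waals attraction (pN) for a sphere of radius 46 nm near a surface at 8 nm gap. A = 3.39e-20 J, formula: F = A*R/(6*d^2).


Convert to SI: R = 46 nm = 4.6e-08 m, d = 8 nm = 8e-09 m
F = A * R / (6 * d^2)
F = 3.39e-20 * 4.6e-08 / (6 * (8e-09)^2)
F = 4.06094e-12 N = 4.061 pN

4.061


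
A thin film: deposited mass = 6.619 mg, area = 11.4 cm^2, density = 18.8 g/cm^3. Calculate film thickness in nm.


Convert: m = 6.619 mg = 6.6190e-06 kg, A = 11.4 cm^2 = 1.1400e-03 m^2, rho = 18.8 g/cm^3 = 18800 kg/m^3
t = m / (A * rho)
t = 6.6190e-06 / (1.1400e-03 * 18800)
t = 3.0884e-07 m = 308.8 nm

308.8


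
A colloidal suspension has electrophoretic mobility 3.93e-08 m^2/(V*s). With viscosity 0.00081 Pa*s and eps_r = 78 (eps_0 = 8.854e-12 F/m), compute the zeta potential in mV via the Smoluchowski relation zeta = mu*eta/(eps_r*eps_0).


Smoluchowski equation: zeta = mu * eta / (eps_r * eps_0)
zeta = 3.93e-08 * 0.00081 / (78 * 8.854e-12)
zeta = 0.046094 V = 46.09 mV

46.09


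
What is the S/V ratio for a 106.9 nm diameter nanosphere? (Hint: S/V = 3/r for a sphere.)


Radius r = 106.9/2 = 53.45 nm
S/V = 3 / r = 3 / 53.45
S/V = 0.0561 nm^-1

0.0561


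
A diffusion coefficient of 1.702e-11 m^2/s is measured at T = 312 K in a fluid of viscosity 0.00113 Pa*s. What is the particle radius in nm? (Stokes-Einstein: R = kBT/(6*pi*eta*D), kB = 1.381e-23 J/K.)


Stokes-Einstein: R = kB*T / (6*pi*eta*D)
R = 1.381e-23 * 312 / (6 * pi * 0.00113 * 1.702e-11)
R = 1.18853e-08 m = 11.89 nm

11.89


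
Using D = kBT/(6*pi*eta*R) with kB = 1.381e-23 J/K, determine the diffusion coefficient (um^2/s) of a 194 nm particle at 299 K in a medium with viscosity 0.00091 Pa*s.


Radius R = 194/2 = 97 nm = 9.7e-08 m
D = kB*T / (6*pi*eta*R)
D = 1.381e-23 * 299 / (6 * pi * 0.00091 * 9.7e-08)
D = 2.48171e-12 m^2/s = 2.482 um^2/s

2.482


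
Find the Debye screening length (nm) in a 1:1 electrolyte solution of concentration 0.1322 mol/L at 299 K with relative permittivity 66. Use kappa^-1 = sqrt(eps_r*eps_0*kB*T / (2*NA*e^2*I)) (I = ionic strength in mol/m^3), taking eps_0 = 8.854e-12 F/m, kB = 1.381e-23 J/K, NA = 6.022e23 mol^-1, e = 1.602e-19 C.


Ionic strength I = 0.1322 * 1^2 * 1000 = 132.2 mol/m^3
kappa^-1 = sqrt(66 * 8.854e-12 * 1.381e-23 * 299 / (2 * 6.022e23 * (1.602e-19)^2 * 132.2))
kappa^-1 = 0.768 nm

0.768


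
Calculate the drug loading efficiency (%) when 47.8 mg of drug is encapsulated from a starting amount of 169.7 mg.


Drug loading efficiency = (drug loaded / drug initial) * 100
DLE = 47.8 / 169.7 * 100
DLE = 0.2817 * 100
DLE = 28.17%

28.17


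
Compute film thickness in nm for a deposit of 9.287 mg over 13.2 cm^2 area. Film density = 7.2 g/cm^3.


Convert: m = 9.287 mg = 9.2870e-06 kg, A = 13.2 cm^2 = 1.3200e-03 m^2, rho = 7.2 g/cm^3 = 7200 kg/m^3
t = m / (A * rho)
t = 9.2870e-06 / (1.3200e-03 * 7200)
t = 9.7717e-07 m = 977.2 nm

977.2


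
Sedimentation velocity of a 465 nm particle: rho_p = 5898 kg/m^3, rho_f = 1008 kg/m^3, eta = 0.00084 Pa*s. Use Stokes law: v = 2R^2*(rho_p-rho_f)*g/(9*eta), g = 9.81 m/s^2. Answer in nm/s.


Radius R = 465/2 nm = 2.325e-07 m
Density difference = 5898 - 1008 = 4890 kg/m^3
v = 2 * R^2 * (rho_p - rho_f) * g / (9 * eta)
v = 2 * (2.325e-07)^2 * 4890 * 9.81 / (9 * 0.00084)
v = 6.86012e-07 m/s = 686.0124 nm/s

686.0124


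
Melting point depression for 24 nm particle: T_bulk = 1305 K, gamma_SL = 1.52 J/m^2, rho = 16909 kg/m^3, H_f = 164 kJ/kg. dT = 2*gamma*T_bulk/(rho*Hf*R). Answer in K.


Radius R = 24/2 = 12 nm = 1.2e-08 m
Convert H_f = 164 kJ/kg = 164000 J/kg
dT = 2 * gamma_SL * T_bulk / (rho * H_f * R)
dT = 2 * 1.52 * 1305 / (16909 * 164000 * 1.2e-08)
dT = 119.2 K

119.2


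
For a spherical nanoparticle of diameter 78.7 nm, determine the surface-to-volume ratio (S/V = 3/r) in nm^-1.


Radius r = 78.7/2 = 39.35 nm
S/V = 3 / r = 3 / 39.35
S/V = 0.0762 nm^-1

0.0762


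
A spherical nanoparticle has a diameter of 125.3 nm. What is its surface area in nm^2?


Radius r = 125.3/2 = 62.65 nm
Surface area SA = 4 * pi * r^2
SA = 4 * pi * (62.65)^2
SA = 49323.29 nm^2

49323.29


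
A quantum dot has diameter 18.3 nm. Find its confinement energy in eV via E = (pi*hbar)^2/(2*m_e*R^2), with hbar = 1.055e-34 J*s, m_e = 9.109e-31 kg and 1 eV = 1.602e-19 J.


Radius R = 18.3/2 = 9.15 nm = 9.15e-09 m
E = (pi * 1.055e-34)^2 / (2 * 9.109e-31 * (9.15e-09)^2)
E(J) = 7.20214e-22
E = E(J) / 1.602e-19 = 0.0045 eV

0.0045


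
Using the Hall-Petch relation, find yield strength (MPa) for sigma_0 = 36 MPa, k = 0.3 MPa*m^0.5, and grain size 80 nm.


d = 80 nm = 8e-08 m
sqrt(d) = 0.0002828427
Hall-Petch contribution = k / sqrt(d) = 0.3 / 0.0002828427 = 1060.7 MPa
sigma = sigma_0 + k/sqrt(d) = 36 + 1060.7 = 1096.7 MPa

1096.7


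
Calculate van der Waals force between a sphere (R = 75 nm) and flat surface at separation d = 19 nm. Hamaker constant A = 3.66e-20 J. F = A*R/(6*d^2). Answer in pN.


Convert to SI: R = 75 nm = 7.5e-08 m, d = 19 nm = 1.9e-08 m
F = A * R / (6 * d^2)
F = 3.66e-20 * 7.5e-08 / (6 * (1.9e-08)^2)
F = 1.26731e-12 N = 1.267 pN

1.267


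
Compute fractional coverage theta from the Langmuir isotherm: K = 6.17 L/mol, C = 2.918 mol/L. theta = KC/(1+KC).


Langmuir isotherm: theta = K*C / (1 + K*C)
K*C = 6.17 * 2.918 = 18.00406
theta = 18.00406 / (1 + 18.00406) = 18.00406 / 19.00406
theta = 0.9474

0.9474


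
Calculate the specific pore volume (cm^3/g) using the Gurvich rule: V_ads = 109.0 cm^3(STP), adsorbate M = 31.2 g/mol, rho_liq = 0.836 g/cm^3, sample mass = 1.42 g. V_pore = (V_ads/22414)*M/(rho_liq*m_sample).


Moles adsorbed n = V_ads / 22414 = 109.0 / 22414 = 4.863032e-03 mol
Liquid volume V_liq = n * M / rho_liq = 4.863032e-03 * 31.2 / 0.836 = 0.18149 cm^3
Specific pore volume V_pore = V_liq / m_sample = 0.18149 / 1.42
V_pore = 0.1278 cm^3/g

0.1278


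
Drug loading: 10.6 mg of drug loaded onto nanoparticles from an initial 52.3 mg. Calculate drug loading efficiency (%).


Drug loading efficiency = (drug loaded / drug initial) * 100
DLE = 10.6 / 52.3 * 100
DLE = 0.2027 * 100
DLE = 20.27%

20.27


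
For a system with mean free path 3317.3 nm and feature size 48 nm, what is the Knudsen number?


Knudsen number Kn = lambda / L
Kn = 3317.3 / 48
Kn = 69.1104

69.1104


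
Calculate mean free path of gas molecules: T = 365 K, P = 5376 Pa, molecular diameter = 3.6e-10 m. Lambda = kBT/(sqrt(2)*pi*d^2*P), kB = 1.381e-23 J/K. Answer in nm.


Mean free path: lambda = kB*T / (sqrt(2) * pi * d^2 * P)
lambda = 1.381e-23 * 365 / (sqrt(2) * pi * (3.6e-10)^2 * 5376)
lambda = 1.62839e-06 m
lambda = 1628.39 nm

1628.39


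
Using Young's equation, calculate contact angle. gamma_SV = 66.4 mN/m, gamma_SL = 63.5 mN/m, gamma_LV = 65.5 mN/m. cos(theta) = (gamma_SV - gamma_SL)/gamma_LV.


cos(theta) = (gamma_SV - gamma_SL) / gamma_LV
cos(theta) = (66.4 - 63.5) / 65.5
cos(theta) = 0.044275
theta = arccos(0.044275) = 87.46 degrees

87.46


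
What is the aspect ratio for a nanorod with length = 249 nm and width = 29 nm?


Aspect ratio AR = length / diameter
AR = 249 / 29
AR = 8.59

8.59


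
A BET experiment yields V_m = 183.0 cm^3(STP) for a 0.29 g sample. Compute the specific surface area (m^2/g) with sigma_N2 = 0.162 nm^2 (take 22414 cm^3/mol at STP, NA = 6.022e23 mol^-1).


Number of moles in monolayer = V_m / 22414 = 183.0 / 22414 = 0.00816454
Number of molecules = moles * NA = 0.00816454 * 6.022e23
SA = molecules * sigma / mass
SA = (183.0 / 22414) * 6.022e23 * 0.162e-18 / 0.29
SA = 2746.6 m^2/g

2746.6


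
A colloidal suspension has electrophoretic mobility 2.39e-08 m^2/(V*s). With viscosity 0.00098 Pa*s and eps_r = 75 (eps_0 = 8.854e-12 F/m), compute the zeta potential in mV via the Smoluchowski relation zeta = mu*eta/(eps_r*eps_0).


Smoluchowski equation: zeta = mu * eta / (eps_r * eps_0)
zeta = 2.39e-08 * 0.00098 / (75 * 8.854e-12)
zeta = 0.035271 V = 35.27 mV

35.27


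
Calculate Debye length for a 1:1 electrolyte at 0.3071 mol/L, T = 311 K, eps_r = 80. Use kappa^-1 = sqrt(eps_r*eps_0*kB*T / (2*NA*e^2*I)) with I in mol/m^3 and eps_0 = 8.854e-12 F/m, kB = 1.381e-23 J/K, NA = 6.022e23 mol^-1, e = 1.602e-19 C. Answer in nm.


Ionic strength I = 0.3071 * 1^2 * 1000 = 307.1 mol/m^3
kappa^-1 = sqrt(80 * 8.854e-12 * 1.381e-23 * 311 / (2 * 6.022e23 * (1.602e-19)^2 * 307.1))
kappa^-1 = 0.566 nm

0.566


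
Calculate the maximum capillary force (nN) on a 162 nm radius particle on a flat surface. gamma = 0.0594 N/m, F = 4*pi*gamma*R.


Convert radius: R = 162 nm = 1.62e-07 m
F = 4 * pi * gamma * R
F = 4 * pi * 0.0594 * 1.62e-07
F = 1.20924e-07 N = 120.9237 nN

120.9237


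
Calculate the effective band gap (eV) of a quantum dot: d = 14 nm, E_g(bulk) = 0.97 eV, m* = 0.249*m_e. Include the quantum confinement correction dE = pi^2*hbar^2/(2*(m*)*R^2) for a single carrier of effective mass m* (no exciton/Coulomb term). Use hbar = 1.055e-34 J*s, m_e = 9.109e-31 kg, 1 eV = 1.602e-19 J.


Radius R = 14/2 nm = 7e-09 m
Confinement energy dE = pi^2 * hbar^2 / (2 * m_eff * m_e * R^2)
dE = pi^2 * (1.055e-34)^2 / (2 * 0.249 * 9.109e-31 * (7e-09)^2) J, divided by 1.602e-19 J/eV
dE = 0.0308 eV
Total band gap = E_g(bulk) + dE = 0.97 + 0.0308 = 1.0008 eV

1.0008


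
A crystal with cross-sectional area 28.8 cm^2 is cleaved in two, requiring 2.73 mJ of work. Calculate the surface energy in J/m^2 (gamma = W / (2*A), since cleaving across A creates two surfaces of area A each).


Convert: A = 28.8 cm^2 = 0.00288 m^2, W = 2.73 mJ = 0.00273 J
Cleaving exposes two faces of area A, so total new surface = 2*A and gamma = W / (2*A)
gamma = 0.00273 / (2 * 0.00288)
gamma = 0.474 J/m^2

0.474


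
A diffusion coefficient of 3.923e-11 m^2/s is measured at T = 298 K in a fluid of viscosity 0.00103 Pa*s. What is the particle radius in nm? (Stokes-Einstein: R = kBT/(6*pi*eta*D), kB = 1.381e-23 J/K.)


Stokes-Einstein: R = kB*T / (6*pi*eta*D)
R = 1.381e-23 * 298 / (6 * pi * 0.00103 * 3.923e-11)
R = 5.40323e-09 m = 5.4 nm

5.4


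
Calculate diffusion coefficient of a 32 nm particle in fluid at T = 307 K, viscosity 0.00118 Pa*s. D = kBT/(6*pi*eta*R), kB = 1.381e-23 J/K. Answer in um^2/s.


Radius R = 32/2 = 16 nm = 1.6e-08 m
D = kB*T / (6*pi*eta*R)
D = 1.381e-23 * 307 / (6 * pi * 0.00118 * 1.6e-08)
D = 1.19132e-11 m^2/s = 11.913 um^2/s

11.913


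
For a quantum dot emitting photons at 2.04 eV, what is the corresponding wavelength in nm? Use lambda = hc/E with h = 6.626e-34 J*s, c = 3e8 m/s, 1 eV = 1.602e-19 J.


Convert energy: E = 2.04 eV = 2.04 * 1.602e-19 = 3.26808e-19 J
lambda = h*c / E = 6.626e-34 * 3e8 / 3.26808e-19
lambda = 6.08247e-07 m = 608.2 nm

608.2


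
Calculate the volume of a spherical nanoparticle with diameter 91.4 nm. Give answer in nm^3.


Radius r = 91.4/2 = 45.7 nm
Volume V = (4/3) * pi * r^3
V = (4/3) * pi * (45.7)^3
V = 399794.86 nm^3

399794.86


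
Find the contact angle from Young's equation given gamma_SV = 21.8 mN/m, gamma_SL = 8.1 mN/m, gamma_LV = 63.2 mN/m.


cos(theta) = (gamma_SV - gamma_SL) / gamma_LV
cos(theta) = (21.8 - 8.1) / 63.2
cos(theta) = 0.216772
theta = arccos(0.216772) = 77.48 degrees

77.48


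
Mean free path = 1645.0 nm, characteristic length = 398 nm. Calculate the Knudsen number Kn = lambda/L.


Knudsen number Kn = lambda / L
Kn = 1645.0 / 398
Kn = 4.1332

4.1332


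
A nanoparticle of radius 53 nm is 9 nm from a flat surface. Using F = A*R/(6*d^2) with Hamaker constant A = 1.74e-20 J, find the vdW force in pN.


Convert to SI: R = 53 nm = 5.3e-08 m, d = 9 nm = 9e-09 m
F = A * R / (6 * d^2)
F = 1.74e-20 * 5.3e-08 / (6 * (9e-09)^2)
F = 1.89753e-12 N = 1.898 pN

1.898


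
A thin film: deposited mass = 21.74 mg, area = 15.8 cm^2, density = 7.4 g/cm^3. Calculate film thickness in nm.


Convert: m = 21.74 mg = 2.1740e-05 kg, A = 15.8 cm^2 = 1.5800e-03 m^2, rho = 7.4 g/cm^3 = 7400 kg/m^3
t = m / (A * rho)
t = 2.1740e-05 / (1.5800e-03 * 7400)
t = 1.8594e-06 m = 1859.4 nm

1859.4


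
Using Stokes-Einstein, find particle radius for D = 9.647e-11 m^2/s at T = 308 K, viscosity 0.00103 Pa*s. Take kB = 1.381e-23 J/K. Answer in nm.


Stokes-Einstein: R = kB*T / (6*pi*eta*D)
R = 1.381e-23 * 308 / (6 * pi * 0.00103 * 9.647e-11)
R = 2.27098e-09 m = 2.27 nm

2.27


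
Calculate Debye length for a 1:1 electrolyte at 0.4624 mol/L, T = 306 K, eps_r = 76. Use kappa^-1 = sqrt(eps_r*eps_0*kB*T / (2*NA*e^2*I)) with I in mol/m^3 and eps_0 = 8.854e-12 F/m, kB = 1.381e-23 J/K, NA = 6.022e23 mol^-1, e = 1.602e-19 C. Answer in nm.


Ionic strength I = 0.4624 * 1^2 * 1000 = 462.4 mol/m^3
kappa^-1 = sqrt(76 * 8.854e-12 * 1.381e-23 * 306 / (2 * 6.022e23 * (1.602e-19)^2 * 462.4))
kappa^-1 = 0.446 nm

0.446


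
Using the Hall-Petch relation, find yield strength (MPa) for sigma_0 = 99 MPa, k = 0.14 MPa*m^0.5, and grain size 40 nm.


d = 40 nm = 4e-08 m
sqrt(d) = 0.0002
Hall-Petch contribution = k / sqrt(d) = 0.14 / 0.0002 = 700.0 MPa
sigma = sigma_0 + k/sqrt(d) = 99 + 700.0 = 799.0 MPa

799.0


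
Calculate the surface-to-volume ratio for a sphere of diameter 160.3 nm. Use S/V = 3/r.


Radius r = 160.3/2 = 80.15 nm
S/V = 3 / r = 3 / 80.15
S/V = 0.0374 nm^-1

0.0374


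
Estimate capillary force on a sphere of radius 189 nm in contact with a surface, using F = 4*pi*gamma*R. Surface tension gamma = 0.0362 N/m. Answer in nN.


Convert radius: R = 189 nm = 1.89e-07 m
F = 4 * pi * gamma * R
F = 4 * pi * 0.0362 * 1.89e-07
F = 8.59766e-08 N = 85.9766 nN

85.9766


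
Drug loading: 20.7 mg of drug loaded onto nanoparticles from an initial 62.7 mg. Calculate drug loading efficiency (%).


Drug loading efficiency = (drug loaded / drug initial) * 100
DLE = 20.7 / 62.7 * 100
DLE = 0.3301 * 100
DLE = 33.01%

33.01


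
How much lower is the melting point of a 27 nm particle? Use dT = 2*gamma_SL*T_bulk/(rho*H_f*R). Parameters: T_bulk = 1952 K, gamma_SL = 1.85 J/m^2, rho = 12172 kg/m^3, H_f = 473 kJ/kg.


Radius R = 27/2 = 13.5 nm = 1.35e-08 m
Convert H_f = 473 kJ/kg = 473000 J/kg
dT = 2 * gamma_SL * T_bulk / (rho * H_f * R)
dT = 2 * 1.85 * 1952 / (12172 * 473000 * 1.35e-08)
dT = 92.9 K

92.9


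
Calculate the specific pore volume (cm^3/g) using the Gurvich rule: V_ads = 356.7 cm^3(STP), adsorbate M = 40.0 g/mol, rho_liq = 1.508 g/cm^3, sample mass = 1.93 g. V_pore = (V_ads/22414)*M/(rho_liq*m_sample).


Moles adsorbed n = V_ads / 22414 = 356.7 / 22414 = 1.591416e-02 mol
Liquid volume V_liq = n * M / rho_liq = 1.591416e-02 * 40.0 / 1.508 = 0.42213 cm^3
Specific pore volume V_pore = V_liq / m_sample = 0.42213 / 1.93
V_pore = 0.2187 cm^3/g

0.2187


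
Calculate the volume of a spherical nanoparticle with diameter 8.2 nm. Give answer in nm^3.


Radius r = 8.2/2 = 4.1 nm
Volume V = (4/3) * pi * r^3
V = (4/3) * pi * (4.1)^3
V = 288.7 nm^3

288.7


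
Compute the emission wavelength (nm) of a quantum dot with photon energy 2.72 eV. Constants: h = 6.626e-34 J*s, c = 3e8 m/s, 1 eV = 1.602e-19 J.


Convert energy: E = 2.72 eV = 2.72 * 1.602e-19 = 4.35744e-19 J
lambda = h*c / E = 6.626e-34 * 3e8 / 4.35744e-19
lambda = 4.56185e-07 m = 456.2 nm

456.2


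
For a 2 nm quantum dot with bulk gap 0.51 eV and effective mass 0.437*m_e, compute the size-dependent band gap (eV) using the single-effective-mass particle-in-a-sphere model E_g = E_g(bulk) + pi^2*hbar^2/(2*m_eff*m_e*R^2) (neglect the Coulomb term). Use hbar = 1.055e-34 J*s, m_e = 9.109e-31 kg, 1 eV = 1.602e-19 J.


Radius R = 2/2 nm = 1e-09 m
Confinement energy dE = pi^2 * hbar^2 / (2 * m_eff * m_e * R^2)
dE = pi^2 * (1.055e-34)^2 / (2 * 0.437 * 9.109e-31 * (1e-09)^2) J, divided by 1.602e-19 J/eV
dE = 0.8613 eV
Total band gap = E_g(bulk) + dE = 0.51 + 0.8613 = 1.3713 eV

1.3713


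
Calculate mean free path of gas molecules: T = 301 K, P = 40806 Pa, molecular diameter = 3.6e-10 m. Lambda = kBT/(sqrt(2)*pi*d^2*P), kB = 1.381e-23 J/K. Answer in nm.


Mean free path: lambda = kB*T / (sqrt(2) * pi * d^2 * P)
lambda = 1.381e-23 * 301 / (sqrt(2) * pi * (3.6e-10)^2 * 40806)
lambda = 1.76916e-07 m
lambda = 176.92 nm

176.92


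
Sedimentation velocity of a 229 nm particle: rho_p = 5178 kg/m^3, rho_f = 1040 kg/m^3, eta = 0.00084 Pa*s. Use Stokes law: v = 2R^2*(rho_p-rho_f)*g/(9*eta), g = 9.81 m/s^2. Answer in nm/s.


Radius R = 229/2 nm = 1.145e-07 m
Density difference = 5178 - 1040 = 4138 kg/m^3
v = 2 * R^2 * (rho_p - rho_f) * g / (9 * eta)
v = 2 * (1.145e-07)^2 * 4138 * 9.81 / (9 * 0.00084)
v = 1.40792e-07 m/s = 140.7922 nm/s

140.7922


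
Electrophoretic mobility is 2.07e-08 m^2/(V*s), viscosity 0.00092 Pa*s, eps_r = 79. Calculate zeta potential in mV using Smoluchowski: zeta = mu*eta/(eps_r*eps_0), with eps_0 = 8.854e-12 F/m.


Smoluchowski equation: zeta = mu * eta / (eps_r * eps_0)
zeta = 2.07e-08 * 0.00092 / (79 * 8.854e-12)
zeta = 0.027226 V = 27.23 mV

27.23


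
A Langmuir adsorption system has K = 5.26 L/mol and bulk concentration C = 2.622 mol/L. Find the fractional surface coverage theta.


Langmuir isotherm: theta = K*C / (1 + K*C)
K*C = 5.26 * 2.622 = 13.79172
theta = 13.79172 / (1 + 13.79172) = 13.79172 / 14.79172
theta = 0.9324

0.9324
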